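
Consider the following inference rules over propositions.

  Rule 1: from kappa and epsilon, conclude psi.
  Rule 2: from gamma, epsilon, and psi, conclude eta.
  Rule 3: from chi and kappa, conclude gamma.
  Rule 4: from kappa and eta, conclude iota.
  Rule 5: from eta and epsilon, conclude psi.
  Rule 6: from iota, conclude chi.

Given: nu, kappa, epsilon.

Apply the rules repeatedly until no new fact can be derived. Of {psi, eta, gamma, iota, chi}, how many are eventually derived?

1

kappa and epsilon hold, so psi follows (Rule 1).
psi: reached.
eta would need gamma, epsilon, and psi (Rule 2), but gamma is never established.
gamma would need chi and kappa (Rule 3), but chi is never established.
iota would need kappa and eta (Rule 4), but eta is never established.
chi would need iota (Rule 6), but iota is never established.
Reached: psi — 1 of the 5.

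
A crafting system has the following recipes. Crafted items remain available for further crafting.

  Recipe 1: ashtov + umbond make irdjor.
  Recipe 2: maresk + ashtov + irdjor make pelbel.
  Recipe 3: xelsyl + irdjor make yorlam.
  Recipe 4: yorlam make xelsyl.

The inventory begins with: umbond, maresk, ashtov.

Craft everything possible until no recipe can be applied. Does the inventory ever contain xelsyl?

No

xelsyl would need yorlam (Recipe 4), but yorlam is never obtained.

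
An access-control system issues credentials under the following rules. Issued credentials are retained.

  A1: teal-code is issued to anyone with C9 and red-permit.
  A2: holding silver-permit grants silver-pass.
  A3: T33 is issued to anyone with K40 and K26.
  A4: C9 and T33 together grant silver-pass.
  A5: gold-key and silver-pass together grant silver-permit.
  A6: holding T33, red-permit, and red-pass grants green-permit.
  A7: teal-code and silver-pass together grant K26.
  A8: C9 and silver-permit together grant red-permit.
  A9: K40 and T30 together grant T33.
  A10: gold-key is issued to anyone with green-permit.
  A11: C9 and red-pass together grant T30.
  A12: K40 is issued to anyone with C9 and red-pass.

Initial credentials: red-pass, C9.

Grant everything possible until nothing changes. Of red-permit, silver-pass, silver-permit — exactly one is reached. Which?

silver-pass

Holding C9 and red-pass grants K40 (A12).
Holding C9 and red-pass grants T30 (A11).
Holding K40 and T30 grants T33 (A9).
Holding C9 and T33 grants silver-pass (A4).
silver-permit would need gold-key and silver-pass (A5), but gold-key is never granted. red-permit would need C9 and silver-permit (A8), but silver-permit is never granted.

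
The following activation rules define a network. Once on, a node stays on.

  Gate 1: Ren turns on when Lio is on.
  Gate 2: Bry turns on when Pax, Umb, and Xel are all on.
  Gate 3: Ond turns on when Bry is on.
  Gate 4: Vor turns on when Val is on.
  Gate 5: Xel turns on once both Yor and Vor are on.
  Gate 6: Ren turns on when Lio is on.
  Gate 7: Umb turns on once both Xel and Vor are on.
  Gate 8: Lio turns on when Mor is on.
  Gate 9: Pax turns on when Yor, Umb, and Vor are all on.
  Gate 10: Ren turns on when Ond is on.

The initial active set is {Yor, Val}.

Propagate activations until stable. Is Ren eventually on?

Gate 4: Val on → Vor on.
Gate 5: Yor and Vor on → Xel on.
Gate 7: Xel and Vor on → Umb on.
Yor, Umb, and Vor are on, so Pax turns on (Gate 9).
Pax, Umb, and Xel are on, so Bry turns on (Gate 2).
Gate 3: Bry on → Ond on.
Gate 10: Ond on → Ren on.

Yes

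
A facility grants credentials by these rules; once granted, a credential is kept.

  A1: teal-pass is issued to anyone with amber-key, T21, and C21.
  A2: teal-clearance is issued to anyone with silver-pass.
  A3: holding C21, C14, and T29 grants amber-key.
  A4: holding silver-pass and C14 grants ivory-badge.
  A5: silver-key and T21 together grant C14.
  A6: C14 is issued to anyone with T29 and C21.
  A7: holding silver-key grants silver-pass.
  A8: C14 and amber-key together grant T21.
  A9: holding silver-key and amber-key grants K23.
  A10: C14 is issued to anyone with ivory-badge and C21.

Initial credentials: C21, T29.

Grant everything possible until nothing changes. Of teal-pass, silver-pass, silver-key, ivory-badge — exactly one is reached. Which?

teal-pass

Holding T29 and C21 grants C14 (A6).
Holding C21, C14, and T29 grants amber-key (A3).
Holding C14 and amber-key grants T21 (A8).
Holding amber-key, T21, and C21 grants teal-pass (A1).
No rule produces silver-key, and it is not given. ivory-badge would need silver-pass and C14 (A4), but silver-pass is never granted. silver-pass would need silver-key (A7), but silver-key is never granted.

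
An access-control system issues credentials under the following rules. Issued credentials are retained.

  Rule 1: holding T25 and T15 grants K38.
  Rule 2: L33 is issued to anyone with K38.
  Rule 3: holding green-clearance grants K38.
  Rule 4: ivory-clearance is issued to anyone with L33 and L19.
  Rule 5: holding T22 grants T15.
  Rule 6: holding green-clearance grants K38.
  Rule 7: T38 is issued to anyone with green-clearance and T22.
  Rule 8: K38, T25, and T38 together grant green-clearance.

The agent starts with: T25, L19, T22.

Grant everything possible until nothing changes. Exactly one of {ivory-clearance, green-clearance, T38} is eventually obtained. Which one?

Holding T22 grants T15 (Rule 5).
Holding T25 and T15 grants K38 (Rule 1).
Holding K38 grants L33 (Rule 2).
Holding L33 and L19 grants ivory-clearance (Rule 4).
T38 would need green-clearance and T22 (Rule 7), but green-clearance is never granted. green-clearance would need K38, T25, and T38 (Rule 8), but T38 is never granted.

ivory-clearance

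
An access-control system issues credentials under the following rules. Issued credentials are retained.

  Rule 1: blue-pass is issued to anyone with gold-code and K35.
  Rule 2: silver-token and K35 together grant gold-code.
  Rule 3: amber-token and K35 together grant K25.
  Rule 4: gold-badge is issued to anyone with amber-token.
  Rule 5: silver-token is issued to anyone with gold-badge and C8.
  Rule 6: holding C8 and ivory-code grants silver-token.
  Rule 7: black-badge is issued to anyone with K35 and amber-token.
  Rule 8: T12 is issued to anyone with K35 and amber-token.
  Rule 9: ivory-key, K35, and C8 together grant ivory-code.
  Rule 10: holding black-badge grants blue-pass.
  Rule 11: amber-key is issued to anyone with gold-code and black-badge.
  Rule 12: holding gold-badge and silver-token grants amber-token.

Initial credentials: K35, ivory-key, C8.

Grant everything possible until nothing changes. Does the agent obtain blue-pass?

Yes

Holding ivory-key, K35, and C8 grants ivory-code (Rule 9).
Holding C8 and ivory-code grants silver-token (Rule 6).
Holding silver-token and K35 grants gold-code (Rule 2).
Holding gold-code and K35 grants blue-pass (Rule 1).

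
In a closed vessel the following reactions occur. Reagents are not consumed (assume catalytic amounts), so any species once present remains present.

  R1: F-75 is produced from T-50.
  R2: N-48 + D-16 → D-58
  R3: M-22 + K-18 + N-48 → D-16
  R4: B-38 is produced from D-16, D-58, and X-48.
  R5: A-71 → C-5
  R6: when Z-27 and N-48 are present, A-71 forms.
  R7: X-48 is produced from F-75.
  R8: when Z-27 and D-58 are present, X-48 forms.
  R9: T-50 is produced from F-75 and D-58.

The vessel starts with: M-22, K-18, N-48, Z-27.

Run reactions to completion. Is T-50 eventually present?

T-50 would need F-75 and D-58 (R9), but F-75 never forms.

No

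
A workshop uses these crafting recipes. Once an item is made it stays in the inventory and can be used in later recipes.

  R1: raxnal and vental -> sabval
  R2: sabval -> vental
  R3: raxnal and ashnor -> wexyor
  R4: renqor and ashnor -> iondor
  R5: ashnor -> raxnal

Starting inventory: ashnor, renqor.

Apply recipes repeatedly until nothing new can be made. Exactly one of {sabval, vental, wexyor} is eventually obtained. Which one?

ashnor -> raxnal (R5).
Using R3, raxnal and ashnor make wexyor.
vental would need sabval (R2), but sabval is never obtained. sabval would need raxnal and vental (R1), but vental is never obtained.

wexyor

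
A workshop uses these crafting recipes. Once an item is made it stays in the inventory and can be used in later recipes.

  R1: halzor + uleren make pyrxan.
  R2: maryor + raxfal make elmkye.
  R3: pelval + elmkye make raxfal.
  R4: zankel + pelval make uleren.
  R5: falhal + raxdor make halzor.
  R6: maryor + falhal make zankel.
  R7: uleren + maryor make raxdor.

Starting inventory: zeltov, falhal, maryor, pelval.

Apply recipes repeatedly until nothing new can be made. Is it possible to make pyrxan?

Yes

Using R6, maryor and falhal make zankel.
zankel + pelval → uleren (R4).
Using R7, uleren and maryor make raxdor.
falhal + raxdor → halzor (R5).
halzor + uleren → pyrxan (R1).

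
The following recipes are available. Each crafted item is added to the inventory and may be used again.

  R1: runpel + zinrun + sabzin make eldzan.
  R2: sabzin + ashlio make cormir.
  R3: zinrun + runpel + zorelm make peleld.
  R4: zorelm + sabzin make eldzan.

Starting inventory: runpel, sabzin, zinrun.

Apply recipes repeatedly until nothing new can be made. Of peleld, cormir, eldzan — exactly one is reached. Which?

eldzan

Using R1, runpel, zinrun, and sabzin make eldzan.
cormir would need sabzin and ashlio (R2), but ashlio is never obtained. peleld would need zinrun, runpel, and zorelm (R3), but zorelm is never obtained.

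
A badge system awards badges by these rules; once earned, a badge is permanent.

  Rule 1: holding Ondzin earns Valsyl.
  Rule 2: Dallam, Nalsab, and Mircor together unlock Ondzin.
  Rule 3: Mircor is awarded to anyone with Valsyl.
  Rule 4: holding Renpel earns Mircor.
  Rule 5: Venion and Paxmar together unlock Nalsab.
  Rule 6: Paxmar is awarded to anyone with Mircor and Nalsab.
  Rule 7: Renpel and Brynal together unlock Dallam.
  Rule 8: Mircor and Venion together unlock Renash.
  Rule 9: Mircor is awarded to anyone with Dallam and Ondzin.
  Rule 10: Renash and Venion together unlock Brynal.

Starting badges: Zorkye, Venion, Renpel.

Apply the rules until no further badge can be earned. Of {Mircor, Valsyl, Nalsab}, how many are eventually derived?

With Renpel, Mircor is earned (Rule 4).
Mircor: reached.
Valsyl would need Ondzin (Rule 1), but Ondzin is never earned.
Nalsab would need Venion and Paxmar (Rule 5), but Paxmar is never earned.
Reached: Mircor — 1 of the 3.

1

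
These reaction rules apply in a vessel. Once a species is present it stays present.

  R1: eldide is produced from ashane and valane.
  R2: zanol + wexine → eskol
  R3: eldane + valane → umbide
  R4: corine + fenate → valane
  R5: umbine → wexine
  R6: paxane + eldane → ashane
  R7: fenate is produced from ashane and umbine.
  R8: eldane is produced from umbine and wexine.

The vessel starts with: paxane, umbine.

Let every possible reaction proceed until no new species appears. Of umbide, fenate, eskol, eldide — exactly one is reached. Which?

fenate

umbine present → wexine forms (R5).
umbine and wexine present → eldane forms (R8).
paxane and eldane present → ashane forms (R6).
ashane and umbine present → fenate forms (R7).
eldide would need ashane and valane (R1), but valane never forms. eskol would need zanol and wexine (R2), but zanol never forms. umbide would need eldane and valane (R3), but valane never forms.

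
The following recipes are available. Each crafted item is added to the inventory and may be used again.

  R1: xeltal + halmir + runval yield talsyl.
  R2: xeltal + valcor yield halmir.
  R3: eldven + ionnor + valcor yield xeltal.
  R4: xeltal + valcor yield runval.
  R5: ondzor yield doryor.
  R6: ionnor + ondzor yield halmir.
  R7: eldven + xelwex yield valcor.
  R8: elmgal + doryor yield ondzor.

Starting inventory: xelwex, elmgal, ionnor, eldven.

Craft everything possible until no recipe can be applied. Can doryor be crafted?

doryor would need ondzor (R5), but ondzor is never obtained.

No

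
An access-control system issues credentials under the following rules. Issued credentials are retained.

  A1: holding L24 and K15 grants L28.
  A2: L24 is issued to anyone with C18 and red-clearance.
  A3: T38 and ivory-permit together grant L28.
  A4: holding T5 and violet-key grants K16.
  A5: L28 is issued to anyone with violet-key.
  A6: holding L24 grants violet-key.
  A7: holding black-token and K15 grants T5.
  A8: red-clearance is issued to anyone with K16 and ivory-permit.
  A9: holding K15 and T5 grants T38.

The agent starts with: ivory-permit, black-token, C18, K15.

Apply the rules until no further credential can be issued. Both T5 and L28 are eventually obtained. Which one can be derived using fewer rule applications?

T5

T5: Holding black-token and K15 grants T5 (A7). [1 rule application]
L28: Holding black-token and K15 grants T5 (A7). Holding K15 and T5 grants T38 (A9). Holding T38 and ivory-permit grants L28 (A3). [3 rule applications]
T5 needs fewer.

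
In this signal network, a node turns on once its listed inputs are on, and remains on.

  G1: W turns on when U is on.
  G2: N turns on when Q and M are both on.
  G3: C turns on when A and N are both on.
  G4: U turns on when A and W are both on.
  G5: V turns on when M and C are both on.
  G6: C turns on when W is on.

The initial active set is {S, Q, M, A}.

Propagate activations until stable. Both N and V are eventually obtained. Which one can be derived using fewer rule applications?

N

N: G2: Q and M on → N on. [1 rule application]
V: G2: Q and M on → N on. A and N are on, so C turns on (G3). G5: M and C on → V on. [3 rule applications]
N needs fewer.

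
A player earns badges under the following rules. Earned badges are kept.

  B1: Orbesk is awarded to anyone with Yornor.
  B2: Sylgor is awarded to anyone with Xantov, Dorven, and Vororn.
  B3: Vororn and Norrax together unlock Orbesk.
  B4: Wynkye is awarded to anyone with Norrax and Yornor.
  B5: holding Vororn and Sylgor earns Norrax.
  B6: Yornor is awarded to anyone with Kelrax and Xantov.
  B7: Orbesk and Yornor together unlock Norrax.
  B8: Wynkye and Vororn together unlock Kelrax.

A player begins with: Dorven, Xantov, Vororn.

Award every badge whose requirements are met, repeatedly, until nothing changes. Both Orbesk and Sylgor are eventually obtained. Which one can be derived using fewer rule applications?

Sylgor

Sylgor: With Xantov, Dorven, and Vororn, Sylgor is earned (B2). [1 rule application]
Orbesk: With Xantov, Dorven, and Vororn, Sylgor is earned (B2). With Vororn and Sylgor, Norrax is earned (B5). With Vororn and Norrax, Orbesk is earned (B3). [3 rule applications]
Sylgor needs fewer.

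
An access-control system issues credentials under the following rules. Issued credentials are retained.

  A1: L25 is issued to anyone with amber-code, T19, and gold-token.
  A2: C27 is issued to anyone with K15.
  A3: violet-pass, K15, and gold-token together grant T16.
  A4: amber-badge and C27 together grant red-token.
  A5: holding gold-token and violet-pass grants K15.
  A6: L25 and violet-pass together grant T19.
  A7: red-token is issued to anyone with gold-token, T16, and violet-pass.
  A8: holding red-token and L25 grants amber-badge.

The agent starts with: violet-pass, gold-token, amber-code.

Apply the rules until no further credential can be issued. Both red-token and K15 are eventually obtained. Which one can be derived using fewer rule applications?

K15: Holding gold-token and violet-pass grants K15 (A5). [1 rule application]
red-token: Holding gold-token and violet-pass grants K15 (A5). Holding violet-pass, K15, and gold-token grants T16 (A3). Holding gold-token, T16, and violet-pass grants red-token (A7). [3 rule applications]
K15 needs fewer.

K15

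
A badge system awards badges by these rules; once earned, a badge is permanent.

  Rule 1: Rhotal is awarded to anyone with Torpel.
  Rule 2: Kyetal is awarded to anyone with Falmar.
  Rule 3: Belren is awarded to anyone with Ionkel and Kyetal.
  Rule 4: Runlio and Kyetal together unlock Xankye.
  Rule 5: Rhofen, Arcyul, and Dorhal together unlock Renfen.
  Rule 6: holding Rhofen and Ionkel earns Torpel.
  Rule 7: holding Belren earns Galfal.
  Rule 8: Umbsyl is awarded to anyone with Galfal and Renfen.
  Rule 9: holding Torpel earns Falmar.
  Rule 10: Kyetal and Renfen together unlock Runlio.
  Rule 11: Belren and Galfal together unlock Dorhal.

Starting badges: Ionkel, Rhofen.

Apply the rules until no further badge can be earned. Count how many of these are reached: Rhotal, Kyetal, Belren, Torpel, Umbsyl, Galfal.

With Rhofen and Ionkel, Torpel is earned (Rule 6).
With Torpel, Rhotal is earned (Rule 1).
With Torpel, Falmar is earned (Rule 9).
With Falmar, Kyetal is earned (Rule 2).
With Ionkel and Kyetal, Belren is earned (Rule 3).
With Belren, Galfal is earned (Rule 7).
Rhotal: reached.
Kyetal: reached.
Belren: reached.
Torpel: reached.
Umbsyl would need Galfal and Renfen (Rule 8), but Renfen is never earned.
Galfal: reached.
Reached: Rhotal, Kyetal, Belren, Torpel, and Galfal — 5 of the 6.

5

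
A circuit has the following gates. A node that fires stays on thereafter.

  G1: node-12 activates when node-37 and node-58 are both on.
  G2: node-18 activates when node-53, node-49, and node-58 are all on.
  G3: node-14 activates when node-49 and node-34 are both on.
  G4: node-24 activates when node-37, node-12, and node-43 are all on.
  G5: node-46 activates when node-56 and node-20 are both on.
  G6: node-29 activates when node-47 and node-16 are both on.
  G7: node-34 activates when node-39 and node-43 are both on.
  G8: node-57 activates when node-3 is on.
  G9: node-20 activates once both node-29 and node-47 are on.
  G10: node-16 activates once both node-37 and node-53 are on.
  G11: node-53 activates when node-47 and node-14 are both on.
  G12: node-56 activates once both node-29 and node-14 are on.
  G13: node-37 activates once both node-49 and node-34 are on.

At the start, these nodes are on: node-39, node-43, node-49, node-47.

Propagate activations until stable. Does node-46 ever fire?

Yes

node-39 and node-43 are on, so node-34 activates (G7).
G13: node-49 and node-34 on → node-37 on.
node-49 and node-34 are on, so node-14 activates (G3).
node-47 and node-14 are on, so node-53 activates (G11).
G10: node-37 and node-53 on → node-16 on.
node-47 and node-16 are on, so node-29 activates (G6).
node-29 and node-14 are on, so node-56 activates (G12).
node-29 and node-47 are on, so node-20 activates (G9).
G5: node-56 and node-20 on → node-46 on.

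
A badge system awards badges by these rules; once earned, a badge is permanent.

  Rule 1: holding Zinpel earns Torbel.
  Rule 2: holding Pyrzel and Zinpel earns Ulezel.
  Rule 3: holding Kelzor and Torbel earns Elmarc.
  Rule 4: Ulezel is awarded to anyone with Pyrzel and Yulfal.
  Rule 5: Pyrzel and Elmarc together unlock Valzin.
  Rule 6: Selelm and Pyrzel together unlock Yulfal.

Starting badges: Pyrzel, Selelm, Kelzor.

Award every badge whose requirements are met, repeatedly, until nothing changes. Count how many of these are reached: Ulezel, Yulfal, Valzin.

2

With Selelm and Pyrzel, Yulfal is earned (Rule 6).
With Pyrzel and Yulfal, Ulezel is earned (Rule 4).
Ulezel: reached.
Yulfal: reached.
Valzin would need Pyrzel and Elmarc (Rule 5), but Elmarc is never earned.
Reached: Ulezel and Yulfal — 2 of the 3.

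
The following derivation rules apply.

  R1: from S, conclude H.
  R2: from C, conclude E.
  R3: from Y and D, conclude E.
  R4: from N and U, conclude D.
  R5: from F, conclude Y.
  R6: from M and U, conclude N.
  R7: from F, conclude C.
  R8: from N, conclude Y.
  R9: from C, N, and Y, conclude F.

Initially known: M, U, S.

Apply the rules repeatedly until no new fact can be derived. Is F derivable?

F would need C, N, and Y (R9), but C is never established.

No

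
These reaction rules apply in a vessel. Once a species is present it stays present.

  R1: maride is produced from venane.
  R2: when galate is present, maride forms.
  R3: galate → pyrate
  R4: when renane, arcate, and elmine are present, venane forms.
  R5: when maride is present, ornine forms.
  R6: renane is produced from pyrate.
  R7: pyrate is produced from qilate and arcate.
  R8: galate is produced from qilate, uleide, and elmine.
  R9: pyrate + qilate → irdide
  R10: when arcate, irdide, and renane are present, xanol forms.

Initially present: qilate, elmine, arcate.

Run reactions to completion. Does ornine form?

Yes

qilate and arcate present → pyrate forms (R7).
pyrate present → renane forms (R6).
renane, arcate, and elmine present → venane forms (R4).
venane present → maride forms (R1).
maride present → ornine forms (R5).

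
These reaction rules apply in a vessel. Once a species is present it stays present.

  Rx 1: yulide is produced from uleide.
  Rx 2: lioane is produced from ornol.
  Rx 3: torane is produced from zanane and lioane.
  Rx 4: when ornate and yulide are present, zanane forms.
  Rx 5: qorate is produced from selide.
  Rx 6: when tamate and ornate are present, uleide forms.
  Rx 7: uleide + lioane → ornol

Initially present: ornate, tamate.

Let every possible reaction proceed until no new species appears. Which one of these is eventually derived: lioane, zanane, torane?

tamate and ornate present → uleide forms (Rx 6).
uleide present → yulide forms (Rx 1).
ornate and yulide present → zanane forms (Rx 4).
torane would need zanane and lioane (Rx 3), but lioane never forms. lioane would need ornol (Rx 2), but ornol never forms.

zanane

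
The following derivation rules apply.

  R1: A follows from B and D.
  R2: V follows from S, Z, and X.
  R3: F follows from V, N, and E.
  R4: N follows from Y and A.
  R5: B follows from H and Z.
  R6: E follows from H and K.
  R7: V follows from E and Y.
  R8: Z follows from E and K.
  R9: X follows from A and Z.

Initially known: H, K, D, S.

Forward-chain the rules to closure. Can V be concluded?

H and K hold, so E follows (R6).
E and K hold, so Z follows (R8).
H and Z hold, so B follows (R5).
B and D hold, so A follows (R1).
A and Z hold, so X follows (R9).
From S, Z, and X, R2 gives V.

Yes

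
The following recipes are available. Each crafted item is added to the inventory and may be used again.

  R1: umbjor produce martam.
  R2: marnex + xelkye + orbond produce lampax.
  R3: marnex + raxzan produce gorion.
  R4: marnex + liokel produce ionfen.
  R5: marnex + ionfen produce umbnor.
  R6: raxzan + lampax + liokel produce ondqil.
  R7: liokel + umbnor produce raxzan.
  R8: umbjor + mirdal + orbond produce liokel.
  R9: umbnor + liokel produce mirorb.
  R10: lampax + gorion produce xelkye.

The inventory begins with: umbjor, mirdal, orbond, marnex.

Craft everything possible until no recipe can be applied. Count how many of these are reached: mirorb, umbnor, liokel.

3

umbjor + mirdal + orbond → liokel (R8).
Using R4, marnex and liokel make ionfen.
marnex + ionfen → umbnor (R5).
umbnor + liokel → mirorb (R9).
mirorb: reached.
umbnor: reached.
liokel: reached.
All 3 are reached.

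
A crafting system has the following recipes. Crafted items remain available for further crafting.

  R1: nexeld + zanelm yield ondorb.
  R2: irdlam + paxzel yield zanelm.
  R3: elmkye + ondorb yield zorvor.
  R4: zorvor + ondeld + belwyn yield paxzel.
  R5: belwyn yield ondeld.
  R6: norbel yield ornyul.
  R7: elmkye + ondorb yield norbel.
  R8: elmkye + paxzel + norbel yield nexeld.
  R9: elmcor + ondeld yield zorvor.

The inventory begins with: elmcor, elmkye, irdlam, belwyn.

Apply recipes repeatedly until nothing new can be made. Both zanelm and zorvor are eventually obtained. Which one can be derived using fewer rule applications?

zorvor

zorvor: Using R5, belwyn makes ondeld. Using R9, elmcor and ondeld make zorvor. [2 rule applications]
zanelm: belwyn → ondeld (R5). elmcor + ondeld → zorvor (R9). zorvor + ondeld + belwyn → paxzel (R4). Using R2, irdlam and paxzel make zanelm. [4 rule applications]
zorvor needs fewer.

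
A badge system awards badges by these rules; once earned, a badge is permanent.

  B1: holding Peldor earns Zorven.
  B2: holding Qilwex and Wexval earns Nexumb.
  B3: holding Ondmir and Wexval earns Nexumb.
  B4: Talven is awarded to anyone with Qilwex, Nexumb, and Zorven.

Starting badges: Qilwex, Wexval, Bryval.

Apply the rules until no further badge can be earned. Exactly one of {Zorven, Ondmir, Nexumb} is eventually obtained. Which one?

With Qilwex and Wexval, Nexumb is earned (B2).
Zorven would need Peldor (B1), but Peldor is never earned. No rule produces Ondmir, and it is not given.

Nexumb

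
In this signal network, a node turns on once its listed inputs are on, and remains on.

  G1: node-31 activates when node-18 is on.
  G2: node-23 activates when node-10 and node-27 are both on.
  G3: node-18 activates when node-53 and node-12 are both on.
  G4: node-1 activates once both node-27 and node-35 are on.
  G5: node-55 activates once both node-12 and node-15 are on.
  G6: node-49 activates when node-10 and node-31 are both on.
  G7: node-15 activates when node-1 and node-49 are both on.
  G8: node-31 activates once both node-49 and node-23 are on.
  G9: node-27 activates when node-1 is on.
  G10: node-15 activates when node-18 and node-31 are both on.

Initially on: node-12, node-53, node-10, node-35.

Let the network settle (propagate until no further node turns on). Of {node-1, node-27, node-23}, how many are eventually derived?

0

node-1 would need node-27 and node-35 (G4), but node-27 never turns on.
node-27 would need node-1 (G9), but node-1 never turns on.
node-23 would need node-10 and node-27 (G2), but node-27 never turns on.
None of the 3 are reached.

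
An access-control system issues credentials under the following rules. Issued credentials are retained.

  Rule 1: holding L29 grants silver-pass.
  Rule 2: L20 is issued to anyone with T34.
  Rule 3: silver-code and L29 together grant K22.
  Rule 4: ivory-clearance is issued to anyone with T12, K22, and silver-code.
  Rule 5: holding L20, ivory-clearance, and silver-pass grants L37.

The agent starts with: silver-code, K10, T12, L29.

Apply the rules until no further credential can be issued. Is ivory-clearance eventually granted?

Yes

Holding silver-code and L29 grants K22 (Rule 3).
Holding T12, K22, and silver-code grants ivory-clearance (Rule 4).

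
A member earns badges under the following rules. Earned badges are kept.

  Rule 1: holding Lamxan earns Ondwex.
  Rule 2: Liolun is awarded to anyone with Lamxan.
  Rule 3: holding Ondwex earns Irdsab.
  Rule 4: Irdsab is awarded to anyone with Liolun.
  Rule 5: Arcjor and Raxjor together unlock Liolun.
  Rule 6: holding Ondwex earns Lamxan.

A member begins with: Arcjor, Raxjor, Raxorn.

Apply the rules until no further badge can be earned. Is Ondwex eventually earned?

No

Ondwex would need Lamxan (Rule 1), but Lamxan is never earned.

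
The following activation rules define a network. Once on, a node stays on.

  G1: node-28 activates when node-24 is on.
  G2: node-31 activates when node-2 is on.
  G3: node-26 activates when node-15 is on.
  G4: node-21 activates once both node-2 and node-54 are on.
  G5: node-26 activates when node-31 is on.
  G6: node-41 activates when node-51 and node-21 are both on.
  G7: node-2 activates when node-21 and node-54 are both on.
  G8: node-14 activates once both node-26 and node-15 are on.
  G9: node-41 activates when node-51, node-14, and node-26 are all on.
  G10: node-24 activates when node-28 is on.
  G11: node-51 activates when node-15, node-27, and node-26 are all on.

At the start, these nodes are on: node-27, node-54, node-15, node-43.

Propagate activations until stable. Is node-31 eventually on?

No

node-31 would need node-2 (G2), but node-2 never turns on.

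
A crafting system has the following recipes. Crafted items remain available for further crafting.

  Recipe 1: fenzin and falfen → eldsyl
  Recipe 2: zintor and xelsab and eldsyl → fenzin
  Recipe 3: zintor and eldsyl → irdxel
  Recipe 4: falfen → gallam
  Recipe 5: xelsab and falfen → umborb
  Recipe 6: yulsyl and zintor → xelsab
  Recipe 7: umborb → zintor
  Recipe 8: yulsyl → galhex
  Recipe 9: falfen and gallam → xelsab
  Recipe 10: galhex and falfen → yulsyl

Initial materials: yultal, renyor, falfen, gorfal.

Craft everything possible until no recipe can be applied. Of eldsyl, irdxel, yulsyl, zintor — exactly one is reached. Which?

falfen → gallam (Recipe 4).
Using Recipe 9, falfen and gallam make xelsab.
Using Recipe 5, xelsab and falfen make umborb.
Using Recipe 7, umborb makes zintor.
eldsyl would need fenzin and falfen (Recipe 1), but fenzin is never obtained. irdxel would need zintor and eldsyl (Recipe 3), but eldsyl is never obtained. yulsyl would need galhex and falfen (Recipe 10), but galhex is never obtained.

zintor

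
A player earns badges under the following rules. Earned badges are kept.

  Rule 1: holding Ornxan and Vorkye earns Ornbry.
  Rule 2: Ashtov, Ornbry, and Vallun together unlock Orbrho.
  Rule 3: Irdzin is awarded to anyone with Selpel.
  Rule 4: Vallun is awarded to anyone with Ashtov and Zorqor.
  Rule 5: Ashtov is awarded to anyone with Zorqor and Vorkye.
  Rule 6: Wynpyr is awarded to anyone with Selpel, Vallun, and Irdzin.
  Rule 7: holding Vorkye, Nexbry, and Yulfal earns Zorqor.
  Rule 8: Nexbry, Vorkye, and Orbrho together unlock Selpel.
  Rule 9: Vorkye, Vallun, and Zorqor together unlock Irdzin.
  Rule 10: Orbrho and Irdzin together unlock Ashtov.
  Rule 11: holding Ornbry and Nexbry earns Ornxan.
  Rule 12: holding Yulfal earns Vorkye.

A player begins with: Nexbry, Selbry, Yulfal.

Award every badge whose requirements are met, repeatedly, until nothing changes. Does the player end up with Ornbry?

No

Ornbry would need Ornxan and Vorkye (Rule 1), but Ornxan is never earned.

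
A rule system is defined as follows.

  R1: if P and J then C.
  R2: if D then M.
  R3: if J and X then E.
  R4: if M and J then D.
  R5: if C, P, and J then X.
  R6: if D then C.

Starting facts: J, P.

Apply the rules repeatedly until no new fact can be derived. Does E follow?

P and J hold, so C follows (R1).
C, P, and J hold, so X follows (R5).
J and X hold, so E follows (R3).

Yes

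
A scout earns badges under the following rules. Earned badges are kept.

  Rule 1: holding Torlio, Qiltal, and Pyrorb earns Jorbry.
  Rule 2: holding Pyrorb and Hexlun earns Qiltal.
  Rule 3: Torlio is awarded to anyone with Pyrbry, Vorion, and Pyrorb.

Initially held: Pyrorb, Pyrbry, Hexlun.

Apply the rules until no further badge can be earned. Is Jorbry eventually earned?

No

Jorbry would need Torlio, Qiltal, and Pyrorb (Rule 1), but Torlio is never earned.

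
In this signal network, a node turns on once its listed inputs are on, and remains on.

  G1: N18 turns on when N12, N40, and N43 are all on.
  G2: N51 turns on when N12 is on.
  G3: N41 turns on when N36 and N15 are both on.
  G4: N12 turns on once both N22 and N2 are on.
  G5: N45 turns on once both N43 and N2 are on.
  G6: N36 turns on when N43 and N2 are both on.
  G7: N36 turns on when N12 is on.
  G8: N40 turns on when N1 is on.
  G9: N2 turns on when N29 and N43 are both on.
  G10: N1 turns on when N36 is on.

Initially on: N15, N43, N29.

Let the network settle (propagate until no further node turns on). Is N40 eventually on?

Yes

G9: N29 and N43 on → N2 on.
N43 and N2 are on, so N36 turns on (G6).
G10: N36 on → N1 on.
G8: N1 on → N40 on.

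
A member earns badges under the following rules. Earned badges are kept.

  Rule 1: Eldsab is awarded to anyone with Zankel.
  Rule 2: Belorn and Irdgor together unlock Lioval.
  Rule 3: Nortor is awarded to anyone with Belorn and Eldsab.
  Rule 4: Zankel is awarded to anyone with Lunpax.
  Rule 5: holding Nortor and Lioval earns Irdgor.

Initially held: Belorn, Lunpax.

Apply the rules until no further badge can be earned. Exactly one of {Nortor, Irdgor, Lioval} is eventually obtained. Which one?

With Lunpax, Zankel is earned (Rule 4).
With Zankel, Eldsab is earned (Rule 1).
With Belorn and Eldsab, Nortor is earned (Rule 3).
Lioval would need Belorn and Irdgor (Rule 2), but Irdgor is never earned. Irdgor would need Nortor and Lioval (Rule 5), but Lioval is never earned.

Nortor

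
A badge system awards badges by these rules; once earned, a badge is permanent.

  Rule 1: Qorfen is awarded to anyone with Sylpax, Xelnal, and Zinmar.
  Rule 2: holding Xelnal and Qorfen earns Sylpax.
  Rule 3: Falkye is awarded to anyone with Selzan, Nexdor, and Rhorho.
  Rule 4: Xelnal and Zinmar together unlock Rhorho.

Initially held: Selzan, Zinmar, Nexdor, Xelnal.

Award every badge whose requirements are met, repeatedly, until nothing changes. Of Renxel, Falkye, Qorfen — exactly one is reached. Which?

Falkye

With Xelnal and Zinmar, Rhorho is earned (Rule 4).
With Selzan, Nexdor, and Rhorho, Falkye is earned (Rule 3).
Qorfen would need Sylpax, Xelnal, and Zinmar (Rule 1), but Sylpax is never earned. No rule produces Renxel, and it is not given.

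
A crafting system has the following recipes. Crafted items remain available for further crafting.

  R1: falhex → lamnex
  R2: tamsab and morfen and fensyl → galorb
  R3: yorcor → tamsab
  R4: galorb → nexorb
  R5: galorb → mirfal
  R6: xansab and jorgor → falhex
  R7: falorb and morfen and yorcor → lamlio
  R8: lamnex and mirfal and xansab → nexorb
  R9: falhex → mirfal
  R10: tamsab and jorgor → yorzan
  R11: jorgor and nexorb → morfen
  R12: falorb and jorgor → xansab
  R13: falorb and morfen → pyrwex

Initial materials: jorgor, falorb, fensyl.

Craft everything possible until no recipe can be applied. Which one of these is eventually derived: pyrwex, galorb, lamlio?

Using R12, falorb and jorgor make xansab.
Using R6, xansab and jorgor make falhex.
Using R1, falhex makes lamnex.
Using R9, falhex makes mirfal.
lamnex and mirfal and xansab → nexorb (R8).
jorgor and nexorb → morfen (R11).
falorb and morfen → pyrwex (R13).
lamlio would need falorb, morfen, and yorcor (R7), but yorcor is never obtained. galorb would need tamsab, morfen, and fensyl (R2), but tamsab is never obtained.

pyrwex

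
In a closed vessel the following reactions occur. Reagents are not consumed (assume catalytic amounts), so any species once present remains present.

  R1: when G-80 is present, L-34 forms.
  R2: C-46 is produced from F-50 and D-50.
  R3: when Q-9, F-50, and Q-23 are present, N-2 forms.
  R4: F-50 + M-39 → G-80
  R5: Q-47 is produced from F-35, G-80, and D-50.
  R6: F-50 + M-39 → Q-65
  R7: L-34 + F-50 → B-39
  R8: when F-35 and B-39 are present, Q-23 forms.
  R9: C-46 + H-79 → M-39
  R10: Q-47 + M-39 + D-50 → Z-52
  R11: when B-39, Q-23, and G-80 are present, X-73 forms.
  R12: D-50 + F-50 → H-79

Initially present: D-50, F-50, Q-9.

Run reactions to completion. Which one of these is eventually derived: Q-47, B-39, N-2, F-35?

D-50 and F-50 present → H-79 forms (R12).
F-50 and D-50 present → C-46 forms (R2).
C-46 and H-79 present → M-39 forms (R9).
F-50 and M-39 present → G-80 forms (R4).
G-80 present → L-34 forms (R1).
L-34 and F-50 present → B-39 forms (R7).
No rule produces F-35, and it is not given. Q-47 would need F-35, G-80, and D-50 (R5), but F-35 never forms. N-2 would need Q-9, F-50, and Q-23 (R3), but Q-23 never forms.

B-39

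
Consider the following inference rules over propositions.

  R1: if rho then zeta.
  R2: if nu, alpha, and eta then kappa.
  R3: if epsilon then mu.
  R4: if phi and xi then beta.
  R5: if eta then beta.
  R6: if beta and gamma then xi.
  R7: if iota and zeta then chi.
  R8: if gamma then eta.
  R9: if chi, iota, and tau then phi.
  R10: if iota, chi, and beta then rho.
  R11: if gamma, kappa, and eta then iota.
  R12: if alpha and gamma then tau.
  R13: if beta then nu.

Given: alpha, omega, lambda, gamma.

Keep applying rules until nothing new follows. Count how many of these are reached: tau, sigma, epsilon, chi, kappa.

From alpha and gamma, R12 gives tau.
From gamma, R8 gives eta.
From eta, R5 gives beta.
beta holds, so nu follows (R13).
nu, alpha, and eta hold, so kappa follows (R2).
tau: reached.
No rule produces sigma, and it is not given.
No rule produces epsilon, and it is not given.
chi would need iota and zeta (R7), but zeta is never established.
kappa: reached.
Reached: tau and kappa — 2 of the 5.

2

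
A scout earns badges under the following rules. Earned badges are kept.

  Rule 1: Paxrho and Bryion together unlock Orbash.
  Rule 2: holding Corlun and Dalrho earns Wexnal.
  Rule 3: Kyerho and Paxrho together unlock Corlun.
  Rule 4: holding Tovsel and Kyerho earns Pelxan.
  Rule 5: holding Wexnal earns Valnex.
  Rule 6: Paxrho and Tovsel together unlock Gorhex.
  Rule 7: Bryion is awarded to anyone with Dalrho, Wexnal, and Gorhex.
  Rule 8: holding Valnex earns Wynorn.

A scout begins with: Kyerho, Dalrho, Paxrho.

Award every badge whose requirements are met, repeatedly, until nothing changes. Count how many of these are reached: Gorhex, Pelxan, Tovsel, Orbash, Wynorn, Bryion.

With Kyerho and Paxrho, Corlun is earned (Rule 3).
With Corlun and Dalrho, Wexnal is earned (Rule 2).
With Wexnal, Valnex is earned (Rule 5).
With Valnex, Wynorn is earned (Rule 8).
Gorhex would need Paxrho and Tovsel (Rule 6), but Tovsel is never earned.
Pelxan would need Tovsel and Kyerho (Rule 4), but Tovsel is never earned.
No rule produces Tovsel, and it is not given.
Orbash would need Paxrho and Bryion (Rule 1), but Bryion is never earned.
Wynorn: reached.
Bryion would need Dalrho, Wexnal, and Gorhex (Rule 7), but Gorhex is never earned.
Reached: Wynorn — 1 of the 6.

1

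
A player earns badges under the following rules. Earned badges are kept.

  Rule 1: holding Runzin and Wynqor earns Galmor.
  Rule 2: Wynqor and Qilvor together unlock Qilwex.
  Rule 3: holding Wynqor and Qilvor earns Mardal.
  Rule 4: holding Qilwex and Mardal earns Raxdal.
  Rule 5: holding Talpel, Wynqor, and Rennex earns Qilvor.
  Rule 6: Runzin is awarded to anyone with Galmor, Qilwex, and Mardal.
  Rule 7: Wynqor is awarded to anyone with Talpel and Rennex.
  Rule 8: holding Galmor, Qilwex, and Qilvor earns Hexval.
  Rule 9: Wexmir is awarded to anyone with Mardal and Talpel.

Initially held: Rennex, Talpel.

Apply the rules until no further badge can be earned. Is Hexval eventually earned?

No

Hexval would need Galmor, Qilwex, and Qilvor (Rule 8), but Galmor is never earned.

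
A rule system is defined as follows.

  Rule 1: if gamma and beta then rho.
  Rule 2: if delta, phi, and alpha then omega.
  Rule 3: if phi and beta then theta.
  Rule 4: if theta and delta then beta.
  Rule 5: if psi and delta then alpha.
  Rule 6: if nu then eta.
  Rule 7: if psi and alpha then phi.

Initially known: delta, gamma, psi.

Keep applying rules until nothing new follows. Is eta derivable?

No

eta would need nu (Rule 6), but nu is never established.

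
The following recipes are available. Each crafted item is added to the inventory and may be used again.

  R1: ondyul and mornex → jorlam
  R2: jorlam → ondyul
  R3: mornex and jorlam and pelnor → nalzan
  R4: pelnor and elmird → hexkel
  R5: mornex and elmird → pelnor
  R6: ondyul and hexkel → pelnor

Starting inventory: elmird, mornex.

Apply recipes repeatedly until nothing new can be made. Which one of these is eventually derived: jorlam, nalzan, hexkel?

mornex and elmird → pelnor (R5).
Using R4, pelnor and elmird make hexkel.
nalzan would need mornex, jorlam, and pelnor (R3), but jorlam is never obtained. jorlam would need ondyul and mornex (R1), but ondyul is never obtained.

hexkel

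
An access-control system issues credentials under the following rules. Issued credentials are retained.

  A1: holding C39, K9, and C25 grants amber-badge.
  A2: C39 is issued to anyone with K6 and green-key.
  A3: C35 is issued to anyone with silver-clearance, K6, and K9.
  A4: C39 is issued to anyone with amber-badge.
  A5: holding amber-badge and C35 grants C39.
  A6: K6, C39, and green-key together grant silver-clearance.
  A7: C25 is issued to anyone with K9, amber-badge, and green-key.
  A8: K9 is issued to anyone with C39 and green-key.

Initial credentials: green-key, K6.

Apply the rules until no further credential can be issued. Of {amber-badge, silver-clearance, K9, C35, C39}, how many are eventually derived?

Holding K6 and green-key grants C39 (A2).
Holding K6, C39, and green-key grants silver-clearance (A6).
Holding C39 and green-key grants K9 (A8).
Holding silver-clearance, K6, and K9 grants C35 (A3).
amber-badge would need C39, K9, and C25 (A1), but C25 is never granted.
silver-clearance: reached.
K9: reached.
C35: reached.
C39: reached.
Reached: silver-clearance, K9, C35, and C39 — 4 of the 5.

4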